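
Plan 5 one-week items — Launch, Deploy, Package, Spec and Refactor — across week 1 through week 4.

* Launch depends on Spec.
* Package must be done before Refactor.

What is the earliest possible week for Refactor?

week 2

Precedence pushes Refactor to at least week 2.
Refactor at week 2 is achievable: Deploy in week 1; Package in week 1; Spec in week 1; Refactor in week 2; Launch in week 2.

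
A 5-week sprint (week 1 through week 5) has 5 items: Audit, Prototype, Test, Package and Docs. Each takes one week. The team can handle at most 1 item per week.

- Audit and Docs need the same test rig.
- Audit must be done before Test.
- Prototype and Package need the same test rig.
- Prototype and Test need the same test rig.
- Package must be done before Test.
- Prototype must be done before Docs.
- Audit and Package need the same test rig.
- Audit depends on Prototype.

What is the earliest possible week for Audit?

Precedence pushes Audit to at least week 2; downstream work caps Audit at week 4.
Audit at week 2 is achievable: Package -> week 3, Test -> week 4, Prototype -> week 1, Docs -> week 5, Audit -> week 2.

week 2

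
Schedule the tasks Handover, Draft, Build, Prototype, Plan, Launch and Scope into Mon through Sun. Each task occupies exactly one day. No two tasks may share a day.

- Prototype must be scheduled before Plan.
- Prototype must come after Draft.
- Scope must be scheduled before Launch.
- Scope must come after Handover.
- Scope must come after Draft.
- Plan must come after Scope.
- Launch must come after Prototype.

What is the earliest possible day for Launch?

Fri

Precedence pushes Launch to at least Wed.
Launch at Fri is achievable: Prototype -> Thu; Draft -> Mon; Build -> Sun; Handover -> Tue; Launch -> Fri; Scope -> Wed; Plan -> Sat.
Nothing earlier works — the capacity limit rule out every day before Fri.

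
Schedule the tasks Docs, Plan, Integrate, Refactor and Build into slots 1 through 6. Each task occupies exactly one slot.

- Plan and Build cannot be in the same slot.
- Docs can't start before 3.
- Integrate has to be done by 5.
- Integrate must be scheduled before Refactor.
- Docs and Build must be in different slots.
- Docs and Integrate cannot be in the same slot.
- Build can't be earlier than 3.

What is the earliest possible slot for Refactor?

2

Precedence pushes Refactor to at least 2.
Refactor at 2 is achievable: Integrate=1, Docs=3, Build=4, Refactor=2, Plan=1.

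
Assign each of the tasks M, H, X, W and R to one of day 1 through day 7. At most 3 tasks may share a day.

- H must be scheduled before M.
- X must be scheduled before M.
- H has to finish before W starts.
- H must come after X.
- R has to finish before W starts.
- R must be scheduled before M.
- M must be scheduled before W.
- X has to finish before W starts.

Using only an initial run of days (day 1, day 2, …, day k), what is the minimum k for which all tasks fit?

The precedence chain requires at least 4 distinct days.
With at most 3 per day and 5 tasks, at least 2 days are needed.
4 works (last occupied day: day 4): for example H in day 2; M in day 3; R in day 1; X in day 1; W in day 4.

4 days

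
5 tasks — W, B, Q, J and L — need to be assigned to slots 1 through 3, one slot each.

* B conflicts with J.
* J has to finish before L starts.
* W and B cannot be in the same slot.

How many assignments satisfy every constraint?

Splitting on W: it can be 1 (15), 2 (12), 3 (9). Listing each branch's schedules as (B, Q, J, L):
W=1: (2,1,1,2) (2,1,1,3) (2,2,1,2) (2,2,1,3) (2,3,1,2) (2,3,1,3) (3,1,1,2) (3,1,1,3) (3,1,2,3) (3,2,1,2) (3,2,1,3) (3,2,2,3) (3,3,1,2) (3,3,1,3) (3,3,2,3) — 15.
W=2: (1,1,2,3) (1,2,2,3) (1,3,2,3) (3,1,1,2) (3,1,1,3) (3,1,2,3) (3,2,1,2) (3,2,1,3) (3,2,2,3) (3,3,1,2) (3,3,1,3) (3,3,2,3) — 12.
W=3: (1,1,2,3) (1,2,2,3) (1,3,2,3) (2,1,1,2) (2,1,1,3) (2,2,1,2) (2,2,1,3) (2,3,1,2) (2,3,1,3) — 9.
Summing: 15 + 12 + 9 = 36.

36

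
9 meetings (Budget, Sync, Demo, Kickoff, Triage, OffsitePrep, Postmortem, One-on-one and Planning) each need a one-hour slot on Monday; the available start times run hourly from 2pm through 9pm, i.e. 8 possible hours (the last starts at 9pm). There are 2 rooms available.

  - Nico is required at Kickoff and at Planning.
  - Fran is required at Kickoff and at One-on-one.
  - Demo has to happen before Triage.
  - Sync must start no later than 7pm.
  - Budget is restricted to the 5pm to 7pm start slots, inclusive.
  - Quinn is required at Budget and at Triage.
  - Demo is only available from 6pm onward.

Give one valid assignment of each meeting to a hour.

Sync in 2pm, Kickoff in 2pm, OffsitePrep in 3pm, Budget in 5pm, Triage in 7pm, Demo in 6pm, Planning in 4pm, One-on-one in 4pm, Postmortem in 3pm

Checking: Demo(6pm) before Triage(7pm); Kickoff(2pm) != One-on-one(4pm); Budget(5pm) != Triage(7pm); Kickoff(2pm) != Planning(4pm); Budget=5pm in [5pm,7pm]; Demo=6pm in [6pm,9pm]; Sync=2pm in [2pm,7pm]; max 2 per hour (cap 2).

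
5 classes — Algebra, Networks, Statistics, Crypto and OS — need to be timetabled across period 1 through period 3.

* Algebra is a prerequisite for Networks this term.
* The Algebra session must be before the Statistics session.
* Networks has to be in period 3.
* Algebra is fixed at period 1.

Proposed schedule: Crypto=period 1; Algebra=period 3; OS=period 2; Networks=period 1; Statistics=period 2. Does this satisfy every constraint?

No — it violates: Algebra is a prerequisite for Networks this term

Algebra is a prerequisite for Networks this term — violated.
Algebra is fixed at period 1 — violated.
Networks has to be in period 3 — violated.
The Algebra session must be before the Statistics session — violated.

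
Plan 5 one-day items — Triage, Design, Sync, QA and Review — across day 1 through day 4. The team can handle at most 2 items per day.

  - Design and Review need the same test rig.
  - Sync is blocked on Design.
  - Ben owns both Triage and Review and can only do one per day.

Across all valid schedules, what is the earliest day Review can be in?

Review at day 1 is achievable: Design -> day 2; QA -> day 1; Review -> day 1; Triage -> day 2; Sync -> day 3.

day 1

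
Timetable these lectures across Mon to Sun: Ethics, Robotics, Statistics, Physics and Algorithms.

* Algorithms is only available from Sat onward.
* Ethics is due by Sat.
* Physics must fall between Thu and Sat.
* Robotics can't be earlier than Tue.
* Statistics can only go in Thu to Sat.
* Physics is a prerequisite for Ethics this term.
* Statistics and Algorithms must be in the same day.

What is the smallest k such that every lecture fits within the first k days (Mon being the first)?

The precedence chain requires at least 2 distinct days.
Algorithms can't be placed before Sat — that is day 6 counting from Mon — so the schedule must run through at least 6 days.
6 works (last occupied day: Sat): for example Physics in Thu, Ethics in Fri, Robotics in Tue, Statistics in Sat, Algorithms in Sat.

6 days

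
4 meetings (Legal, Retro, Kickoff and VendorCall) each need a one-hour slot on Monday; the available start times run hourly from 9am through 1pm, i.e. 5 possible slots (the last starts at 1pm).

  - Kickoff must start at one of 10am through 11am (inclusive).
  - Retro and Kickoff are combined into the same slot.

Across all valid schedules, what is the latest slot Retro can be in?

11am

Retro must be in the same slot as Kickoff, which can't be before 10am, so Retro is at least 10am; Retro must be in the same slot as Kickoff, which can't be after 11am, so Retro is at most 11am.
Retro at 11am is achievable: VendorCall in 9am, Retro in 11am, Legal in 9am, Kickoff in 11am.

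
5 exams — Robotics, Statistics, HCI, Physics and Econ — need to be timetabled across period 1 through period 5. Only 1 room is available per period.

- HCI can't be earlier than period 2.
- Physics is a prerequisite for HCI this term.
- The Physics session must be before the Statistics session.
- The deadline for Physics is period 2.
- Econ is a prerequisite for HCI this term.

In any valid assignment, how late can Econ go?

Downstream work caps Econ at period 4.
Econ at period 4 is achievable: HCI -> period 5; Econ -> period 4; Statistics -> period 2; Robotics -> period 3; Physics -> period 1.

period 4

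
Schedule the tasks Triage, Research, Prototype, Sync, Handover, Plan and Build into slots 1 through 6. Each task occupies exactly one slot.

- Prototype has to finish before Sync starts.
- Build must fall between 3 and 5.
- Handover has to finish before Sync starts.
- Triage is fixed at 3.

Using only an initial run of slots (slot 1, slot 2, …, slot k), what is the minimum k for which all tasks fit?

The precedence chain requires at least 2 distinct slots.
Triage can't be placed before 3, so the schedule must run through at least slot 3.
3 works (last occupied slot: 3): for example Sync -> 2, Plan -> 1, Prototype -> 1, Build -> 3, Triage -> 3, Research -> 1, Handover -> 1.

3 slots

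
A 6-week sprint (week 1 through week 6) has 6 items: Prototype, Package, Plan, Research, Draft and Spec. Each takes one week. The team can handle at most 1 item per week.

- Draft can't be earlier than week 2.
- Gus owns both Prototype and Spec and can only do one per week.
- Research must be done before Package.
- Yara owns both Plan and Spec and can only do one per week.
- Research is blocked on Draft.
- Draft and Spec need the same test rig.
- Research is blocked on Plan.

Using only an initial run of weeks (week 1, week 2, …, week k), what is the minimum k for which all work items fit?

6 weeks

The precedence chain requires at least 3 distinct weeks.
With at most 1 per week and 6 work items, at least 6 weeks are needed.
Propagating the time windows through the other constraints, Package can't land before week 4, so the schedule must run through at least week 4.
6 works (last occupied week: week 6): for example Research in week 3, Spec in week 6, Package in week 4, Prototype in week 5, Plan in week 1, Draft in week 2.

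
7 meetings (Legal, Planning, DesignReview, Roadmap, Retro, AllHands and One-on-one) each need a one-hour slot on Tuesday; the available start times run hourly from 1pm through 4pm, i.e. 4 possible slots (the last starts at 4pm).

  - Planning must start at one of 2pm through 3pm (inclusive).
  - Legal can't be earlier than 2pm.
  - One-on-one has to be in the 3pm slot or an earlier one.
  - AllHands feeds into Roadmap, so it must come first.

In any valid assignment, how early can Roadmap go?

2pm

Precedence pushes Roadmap to at least 2pm.
Roadmap at 2pm is achievable: AllHands in 1pm, Planning in 2pm, Retro in 1pm, One-on-one in 1pm, DesignReview in 1pm, Roadmap in 2pm, Legal in 2pm.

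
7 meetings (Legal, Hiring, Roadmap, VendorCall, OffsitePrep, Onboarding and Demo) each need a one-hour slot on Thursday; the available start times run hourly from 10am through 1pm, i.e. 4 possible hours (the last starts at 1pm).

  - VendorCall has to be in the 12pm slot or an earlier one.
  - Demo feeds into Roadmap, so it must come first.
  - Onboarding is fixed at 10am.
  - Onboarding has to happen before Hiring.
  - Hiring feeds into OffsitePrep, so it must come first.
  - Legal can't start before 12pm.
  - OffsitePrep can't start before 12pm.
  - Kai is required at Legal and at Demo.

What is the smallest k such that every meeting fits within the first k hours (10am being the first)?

The precedence chain requires at least 3 distinct hours.
3 works (last occupied hour: 12pm): for example OffsitePrep -> 12pm, Roadmap -> 11am, Hiring -> 11am, Onboarding -> 10am, Legal -> 12pm, VendorCall -> 10am, Demo -> 10am.

3 hours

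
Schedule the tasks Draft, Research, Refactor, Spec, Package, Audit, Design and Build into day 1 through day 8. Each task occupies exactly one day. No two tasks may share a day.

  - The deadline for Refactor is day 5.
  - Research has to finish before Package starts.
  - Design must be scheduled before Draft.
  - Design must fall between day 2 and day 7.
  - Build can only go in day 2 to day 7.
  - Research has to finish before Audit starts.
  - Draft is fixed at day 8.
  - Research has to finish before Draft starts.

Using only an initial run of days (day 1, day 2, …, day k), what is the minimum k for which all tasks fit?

The precedence chain requires at least 2 distinct days.
With at most 1 per day and 8 tasks, at least 8 days are needed.
Draft can't be placed before day 8, so the schedule must run through at least day 8.
8 works (last occupied day: day 8): for example Refactor in day 1, Build in day 3, Draft in day 8, Audit in day 6, Design in day 2, Research in day 4, Package in day 5, Spec in day 7.

8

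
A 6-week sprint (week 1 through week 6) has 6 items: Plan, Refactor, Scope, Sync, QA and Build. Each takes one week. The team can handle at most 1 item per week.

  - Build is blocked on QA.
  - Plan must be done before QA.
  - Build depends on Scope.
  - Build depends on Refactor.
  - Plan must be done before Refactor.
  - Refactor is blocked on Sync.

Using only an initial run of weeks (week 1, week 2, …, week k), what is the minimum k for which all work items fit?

6

The precedence chain requires at least 3 distinct weeks.
With at most 1 per week and 6 work items, at least 6 weeks are needed.
6 works (last occupied week: week 6): for example Scope=week 5; Sync=week 2; Build=week 6; Refactor=week 3; Plan=week 1; QA=week 4.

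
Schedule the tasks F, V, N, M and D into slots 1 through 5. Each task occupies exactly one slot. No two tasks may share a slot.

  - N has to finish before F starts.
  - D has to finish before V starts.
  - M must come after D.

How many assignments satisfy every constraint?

20

Splitting on F: it can be 2 (2), 3 (4), 4 (6), 5 (8). Listing each branch's schedules as (V, N, M, D):
F=2: (4,1,5,3) (5,1,4,3) — 2.
F=3: (4,1,5,2) (4,2,5,1) (5,1,4,2) (5,2,4,1) — 4.
F=4: (2,3,5,1) (3,1,5,2) (3,2,5,1) (5,1,3,2) (5,2,3,1) (5,3,2,1) — 6.
F=5: (2,3,4,1) (2,4,3,1) (3,1,4,2) (3,2,4,1) (3,4,2,1) (4,1,3,2) (4,2,3,1) (4,3,2,1) — 8.
Summing: 2 + 4 + 6 + 8 = 20.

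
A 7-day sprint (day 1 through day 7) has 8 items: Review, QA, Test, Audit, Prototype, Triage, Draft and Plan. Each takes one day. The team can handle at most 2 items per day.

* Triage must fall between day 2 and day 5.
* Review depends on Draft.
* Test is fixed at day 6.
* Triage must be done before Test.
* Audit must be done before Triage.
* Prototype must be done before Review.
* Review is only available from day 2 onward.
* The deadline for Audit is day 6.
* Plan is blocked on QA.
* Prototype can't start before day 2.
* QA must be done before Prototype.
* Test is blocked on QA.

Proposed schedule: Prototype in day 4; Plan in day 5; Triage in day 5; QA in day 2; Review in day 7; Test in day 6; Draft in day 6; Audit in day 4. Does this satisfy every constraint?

Test is fixed at day 6 — holds.
Test is blocked on QA — holds.
Triage must be done before Test — holds.
Review depends on Draft — holds.
Prototype must be done before Review — holds.
The deadline for Audit is day 6 — holds.
Prototype can't start before day 2 — holds.
The team can handle at most 2 items per day — holds.
QA must be done before Prototype — holds.
Review is only available from day 2 onward — holds.
Plan is blocked on QA — holds.
Triage must fall between day 2 and day 5 — holds.
Audit must be done before Triage — holds.

Valid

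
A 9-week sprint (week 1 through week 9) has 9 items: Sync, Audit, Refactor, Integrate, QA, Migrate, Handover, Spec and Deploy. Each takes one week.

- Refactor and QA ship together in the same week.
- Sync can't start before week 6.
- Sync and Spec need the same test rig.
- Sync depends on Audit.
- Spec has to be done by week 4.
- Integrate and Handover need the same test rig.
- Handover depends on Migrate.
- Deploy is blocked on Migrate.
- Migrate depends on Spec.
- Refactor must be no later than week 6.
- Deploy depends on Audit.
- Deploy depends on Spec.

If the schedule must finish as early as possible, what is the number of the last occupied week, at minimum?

week 6

The precedence chain requires at least 3 distinct weeks.
Sync can't be placed before week 6, so the schedule must run through at least week 6.
6 works (last occupied week: week 6): for example Sync -> week 6; Migrate -> week 2; Audit -> week 1; Deploy -> week 3; Spec -> week 1; Refactor -> week 1; Integrate -> week 1; Handover -> week 3; QA -> week 1.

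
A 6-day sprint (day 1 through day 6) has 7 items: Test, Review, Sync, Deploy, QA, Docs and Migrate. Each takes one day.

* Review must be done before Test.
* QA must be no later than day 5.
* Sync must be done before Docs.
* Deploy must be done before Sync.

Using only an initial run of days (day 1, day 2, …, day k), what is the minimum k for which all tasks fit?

The precedence chain requires at least 3 distinct days.
3 works (last occupied day: day 3): for example Migrate -> day 1, QA -> day 1, Docs -> day 3, Test -> day 2, Review -> day 1, Sync -> day 2, Deploy -> day 1.

3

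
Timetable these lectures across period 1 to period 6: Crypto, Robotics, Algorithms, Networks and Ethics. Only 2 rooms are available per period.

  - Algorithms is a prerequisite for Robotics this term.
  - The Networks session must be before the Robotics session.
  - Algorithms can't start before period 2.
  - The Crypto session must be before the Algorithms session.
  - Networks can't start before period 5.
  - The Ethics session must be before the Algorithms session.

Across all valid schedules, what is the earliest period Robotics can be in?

Precedence pushes Robotics to at least period 6.
Robotics at period 6 is achievable: Algorithms in period 2; Crypto in period 1; Networks in period 5; Ethics in period 1; Robotics in period 6.

period 6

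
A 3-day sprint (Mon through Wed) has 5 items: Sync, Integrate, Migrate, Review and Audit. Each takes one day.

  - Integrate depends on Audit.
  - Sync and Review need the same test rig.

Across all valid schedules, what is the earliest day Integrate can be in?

Tue

Precedence pushes Integrate to at least Tue.
Integrate at Tue is achievable: Audit in Mon; Integrate in Tue; Migrate in Mon; Review in Tue; Sync in Mon.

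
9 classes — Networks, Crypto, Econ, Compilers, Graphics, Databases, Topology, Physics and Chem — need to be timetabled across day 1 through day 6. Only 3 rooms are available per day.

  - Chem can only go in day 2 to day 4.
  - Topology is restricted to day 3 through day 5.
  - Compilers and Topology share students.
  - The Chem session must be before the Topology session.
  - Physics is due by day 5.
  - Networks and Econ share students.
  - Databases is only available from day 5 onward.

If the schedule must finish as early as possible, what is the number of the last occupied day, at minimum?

The precedence chain requires at least 2 distinct days.
With at most 3 per day and 9 classes, at least 3 days are needed.
Databases can't be placed before day 5, so the schedule must run through at least day 5.
5 works (last occupied day: day 5): for example Chem in day 2, Networks in day 1, Topology in day 3, Econ in day 2, Compilers in day 1, Graphics in day 2, Databases in day 5, Physics in day 3, Crypto in day 1.

day 5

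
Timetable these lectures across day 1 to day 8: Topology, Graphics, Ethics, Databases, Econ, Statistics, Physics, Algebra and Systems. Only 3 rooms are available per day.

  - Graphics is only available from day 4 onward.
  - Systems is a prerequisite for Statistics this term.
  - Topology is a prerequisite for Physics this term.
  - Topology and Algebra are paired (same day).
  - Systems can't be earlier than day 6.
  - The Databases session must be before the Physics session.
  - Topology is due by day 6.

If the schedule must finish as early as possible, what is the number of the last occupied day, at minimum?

The precedence chain requires at least 2 distinct days.
With at most 3 per day and 9 lectures, at least 3 days are needed.
Propagating the time windows through the other constraints, Statistics can't land before day 7, so the schedule must run through at least day 7.
7 works (last occupied day: day 7): for example Graphics in day 4; Algebra in day 1; Topology in day 1; Databases in day 1; Physics in day 2; Statistics in day 7; Ethics in day 2; Econ in day 2; Systems in day 6.

day 7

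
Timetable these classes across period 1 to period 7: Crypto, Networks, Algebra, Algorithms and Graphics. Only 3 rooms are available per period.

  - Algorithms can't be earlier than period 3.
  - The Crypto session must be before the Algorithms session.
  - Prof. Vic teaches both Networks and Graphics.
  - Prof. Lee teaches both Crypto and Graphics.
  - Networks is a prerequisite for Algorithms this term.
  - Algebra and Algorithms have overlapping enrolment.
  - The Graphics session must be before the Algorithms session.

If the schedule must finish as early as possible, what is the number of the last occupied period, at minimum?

The precedence chain requires at least 2 distinct periods.
With at most 3 per period and 5 classes, at least 2 periods are needed.
Algorithms can't be placed before period 3, so the schedule must run through at least period 3.
3 works (last occupied period: period 3): for example Algorithms=period 3, Algebra=period 1, Networks=period 1, Crypto=period 1, Graphics=period 2.

period 3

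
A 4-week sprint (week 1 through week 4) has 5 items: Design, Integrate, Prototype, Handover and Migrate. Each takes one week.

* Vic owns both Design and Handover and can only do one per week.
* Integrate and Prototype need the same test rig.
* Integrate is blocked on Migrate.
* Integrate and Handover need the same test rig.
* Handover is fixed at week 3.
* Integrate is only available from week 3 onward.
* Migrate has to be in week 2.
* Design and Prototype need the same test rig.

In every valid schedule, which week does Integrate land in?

Integrate's window is week 3–week 4.
Handover is fixed at week 3, and Integrate can't share a week with Handover.
So Integrate must be week 4.

week 4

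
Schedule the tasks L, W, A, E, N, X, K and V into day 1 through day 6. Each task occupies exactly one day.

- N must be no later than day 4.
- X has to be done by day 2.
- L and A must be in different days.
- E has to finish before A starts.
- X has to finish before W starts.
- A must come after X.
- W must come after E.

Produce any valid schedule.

L -> day 1; A -> day 2; X -> day 1; K -> day 1; E -> day 1; N -> day 1; W -> day 2; V -> day 1

Checking: X(day 1) before A(day 2); E(day 1) before W(day 2); X(day 1) before W(day 2); E(day 1) before A(day 2); L(day 1) != A(day 2); X=day 1 in [day 1,day 2]; N=day 1 in [day 1,day 4].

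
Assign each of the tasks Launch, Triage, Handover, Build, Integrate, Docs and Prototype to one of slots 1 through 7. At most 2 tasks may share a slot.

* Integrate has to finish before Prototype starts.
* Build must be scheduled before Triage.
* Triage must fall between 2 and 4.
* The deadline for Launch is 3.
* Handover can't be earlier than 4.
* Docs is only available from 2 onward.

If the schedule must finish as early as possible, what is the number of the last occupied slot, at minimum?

The precedence chain requires at least 2 distinct slots.
With at most 2 per slot and 7 tasks, at least 4 slots are needed.
Handover can't be placed before 4, so the schedule must run through at least slot 4.
4 works (last occupied slot: 4): for example Docs in 2; Prototype in 4; Triage in 2; Build in 1; Launch in 1; Handover in 4; Integrate in 3.

slot 4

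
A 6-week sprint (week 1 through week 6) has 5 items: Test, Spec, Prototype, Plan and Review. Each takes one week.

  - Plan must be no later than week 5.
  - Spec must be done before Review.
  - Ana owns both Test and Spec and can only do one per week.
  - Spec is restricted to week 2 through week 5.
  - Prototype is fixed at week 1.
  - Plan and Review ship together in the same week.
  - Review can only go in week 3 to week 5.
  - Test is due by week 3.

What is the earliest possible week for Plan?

Plan must be in the same week as Review, which can't be before week 3, so Plan is at least week 3; Plan's own window allows nothing later than week 5.
Plan at week 3 is achievable: Test -> week 1; Plan -> week 3; Spec -> week 2; Prototype -> week 1; Review -> week 3.

week 3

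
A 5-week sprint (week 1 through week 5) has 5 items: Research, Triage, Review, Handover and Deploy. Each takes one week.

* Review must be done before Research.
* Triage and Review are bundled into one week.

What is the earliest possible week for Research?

Precedence pushes Research to at least week 2.
Research at week 2 is achievable: Deploy in week 1; Review in week 1; Handover in week 1; Research in week 2; Triage in week 1.

week 2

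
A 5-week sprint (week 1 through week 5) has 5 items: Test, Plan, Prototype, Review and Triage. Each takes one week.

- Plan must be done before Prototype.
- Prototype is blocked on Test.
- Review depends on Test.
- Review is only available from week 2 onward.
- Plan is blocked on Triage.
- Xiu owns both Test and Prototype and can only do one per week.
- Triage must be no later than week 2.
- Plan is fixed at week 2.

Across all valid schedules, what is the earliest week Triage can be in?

Triage's own window allows nothing later than week 2; downstream work caps Triage at week 1.
Triage at week 1 is achievable: Review -> week 2; Test -> week 1; Prototype -> week 3; Plan -> week 2; Triage -> week 1.

week 1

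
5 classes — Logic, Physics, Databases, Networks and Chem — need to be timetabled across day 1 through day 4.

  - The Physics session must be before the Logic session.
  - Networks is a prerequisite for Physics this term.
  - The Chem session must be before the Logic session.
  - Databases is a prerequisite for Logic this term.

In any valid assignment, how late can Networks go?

day 2

Downstream work caps Networks at day 2.
Networks at day 2 is achievable: Databases=day 1; Networks=day 2; Logic=day 4; Physics=day 3; Chem=day 1.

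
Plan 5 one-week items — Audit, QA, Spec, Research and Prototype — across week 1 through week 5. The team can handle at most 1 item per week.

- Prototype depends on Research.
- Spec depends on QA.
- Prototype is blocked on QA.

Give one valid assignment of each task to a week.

QA=week 1, Research=week 2, Prototype=week 3, Audit=week 5, Spec=week 4

Checking: QA(week 1) before Spec(week 4); Research(week 2) before Prototype(week 3); QA(week 1) before Prototype(week 3); max 1 per week (cap 1).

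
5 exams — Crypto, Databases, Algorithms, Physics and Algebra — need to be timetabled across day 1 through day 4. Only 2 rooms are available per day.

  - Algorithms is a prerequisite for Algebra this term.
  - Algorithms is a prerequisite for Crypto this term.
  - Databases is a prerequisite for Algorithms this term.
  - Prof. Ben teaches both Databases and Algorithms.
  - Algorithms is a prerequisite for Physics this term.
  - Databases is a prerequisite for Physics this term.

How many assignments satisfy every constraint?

6

Splitting on Crypto: it can be day 3 (3), day 4 (3). Listing each branch's schedules as (Databases, Algorithms, Physics, Algebra) by day number:
Crypto=day 3: (1,2,3,4) (1,2,4,3) (1,2,4,4) — 3.
Crypto=day 4: (1,2,3,3) (1,2,3,4) (1,2,4,3) — 3.
Summing: 3 + 3 = 6.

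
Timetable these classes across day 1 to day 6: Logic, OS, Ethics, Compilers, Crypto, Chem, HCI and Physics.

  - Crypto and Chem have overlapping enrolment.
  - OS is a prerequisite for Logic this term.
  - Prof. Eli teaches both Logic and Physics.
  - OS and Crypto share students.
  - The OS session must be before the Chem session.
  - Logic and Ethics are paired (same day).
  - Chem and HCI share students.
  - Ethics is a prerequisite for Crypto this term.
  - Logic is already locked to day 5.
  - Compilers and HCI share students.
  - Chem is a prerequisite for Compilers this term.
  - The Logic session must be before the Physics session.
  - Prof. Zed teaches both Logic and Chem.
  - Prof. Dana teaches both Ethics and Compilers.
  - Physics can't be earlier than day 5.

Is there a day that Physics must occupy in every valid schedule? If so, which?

Physics's window is day 5–day 6.
Logic is fixed at day 5, and Physics can't share a day with Logic.
So Physics must be day 6.

day 6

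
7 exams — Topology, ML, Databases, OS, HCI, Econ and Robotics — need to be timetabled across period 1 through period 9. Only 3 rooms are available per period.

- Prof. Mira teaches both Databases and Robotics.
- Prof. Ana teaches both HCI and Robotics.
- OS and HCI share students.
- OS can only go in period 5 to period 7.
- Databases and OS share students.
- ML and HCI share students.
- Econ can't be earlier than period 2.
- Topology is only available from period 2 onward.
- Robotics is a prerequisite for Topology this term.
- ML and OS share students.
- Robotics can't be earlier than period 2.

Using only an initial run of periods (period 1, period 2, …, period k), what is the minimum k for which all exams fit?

The precedence chain requires at least 2 distinct periods.
With at most 3 per period and 7 exams, at least 3 periods are needed.
OS can't be placed before period 5, so the schedule must run through at least period 5.
5 works (last occupied period: period 5): for example Econ -> period 2, ML -> period 1, Databases -> period 1, OS -> period 5, HCI -> period 3, Topology -> period 3, Robotics -> period 2.

5 periods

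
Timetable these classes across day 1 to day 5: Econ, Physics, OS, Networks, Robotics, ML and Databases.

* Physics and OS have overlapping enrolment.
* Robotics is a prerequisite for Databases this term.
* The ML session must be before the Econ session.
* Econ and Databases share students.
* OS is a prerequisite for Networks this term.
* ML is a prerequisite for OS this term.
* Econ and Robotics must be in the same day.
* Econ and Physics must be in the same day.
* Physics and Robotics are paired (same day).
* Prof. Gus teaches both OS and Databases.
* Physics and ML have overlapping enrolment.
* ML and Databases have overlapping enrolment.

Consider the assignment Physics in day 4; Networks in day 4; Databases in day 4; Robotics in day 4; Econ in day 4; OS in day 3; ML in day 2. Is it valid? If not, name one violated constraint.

Invalid. Econ and Databases share students.

ML is a prerequisite for OS this term — holds.
ML and Databases have overlapping enrolment — holds.
Robotics is a prerequisite for Databases this term — violated.
Physics and OS have overlapping enrolment — holds.
Physics and Robotics are paired (same day) — holds.
The ML session must be before the Econ session — holds.
Econ and Physics must be in the same day — holds.
Physics and ML have overlapping enrolment — holds.
Econ and Databases share students — violated.
OS is a prerequisite for Networks this term — holds.
Prof. Gus teaches both OS and Databases — holds.
Econ and Robotics must be in the same day — holds.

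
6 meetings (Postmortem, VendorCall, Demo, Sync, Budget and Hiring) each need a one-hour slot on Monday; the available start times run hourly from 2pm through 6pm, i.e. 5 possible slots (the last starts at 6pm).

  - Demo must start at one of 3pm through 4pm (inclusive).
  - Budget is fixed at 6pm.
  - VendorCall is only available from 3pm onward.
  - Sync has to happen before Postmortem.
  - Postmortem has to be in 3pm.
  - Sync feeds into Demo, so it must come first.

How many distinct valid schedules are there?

Splitting on VendorCall: it can be 3pm (10), 4pm (10), 5pm (10), 6pm (10). Listing each branch's schedules as (Postmortem, Demo, Sync, Budget, Hiring):
VendorCall=3pm: (3pm,3pm,2pm,6pm,2pm) (3pm,3pm,2pm,6pm,3pm) (3pm,3pm,2pm,6pm,4pm) (3pm,3pm,2pm,6pm,5pm) (3pm,3pm,2pm,6pm,6pm) (3pm,4pm,2pm,6pm,2pm) (3pm,4pm,2pm,6pm,3pm) (3pm,4pm,2pm,6pm,4pm) (3pm,4pm,2pm,6pm,5pm) (3pm,4pm,2pm,6pm,6pm) — 10.
VendorCall=4pm: (3pm,3pm,2pm,6pm,2pm) (3pm,3pm,2pm,6pm,3pm) (3pm,3pm,2pm,6pm,4pm) (3pm,3pm,2pm,6pm,5pm) (3pm,3pm,2pm,6pm,6pm) (3pm,4pm,2pm,6pm,2pm) (3pm,4pm,2pm,6pm,3pm) (3pm,4pm,2pm,6pm,4pm) (3pm,4pm,2pm,6pm,5pm) (3pm,4pm,2pm,6pm,6pm) — 10.
VendorCall=5pm: (3pm,3pm,2pm,6pm,2pm) (3pm,3pm,2pm,6pm,3pm) (3pm,3pm,2pm,6pm,4pm) (3pm,3pm,2pm,6pm,5pm) (3pm,3pm,2pm,6pm,6pm) (3pm,4pm,2pm,6pm,2pm) (3pm,4pm,2pm,6pm,3pm) (3pm,4pm,2pm,6pm,4pm) (3pm,4pm,2pm,6pm,5pm) (3pm,4pm,2pm,6pm,6pm) — 10.
VendorCall=6pm: (3pm,3pm,2pm,6pm,2pm) (3pm,3pm,2pm,6pm,3pm) (3pm,3pm,2pm,6pm,4pm) (3pm,3pm,2pm,6pm,5pm) (3pm,3pm,2pm,6pm,6pm) (3pm,4pm,2pm,6pm,2pm) (3pm,4pm,2pm,6pm,3pm) (3pm,4pm,2pm,6pm,4pm) (3pm,4pm,2pm,6pm,5pm) (3pm,4pm,2pm,6pm,6pm) — 10.
Summing: 10 + 10 + 10 + 10 = 40.

40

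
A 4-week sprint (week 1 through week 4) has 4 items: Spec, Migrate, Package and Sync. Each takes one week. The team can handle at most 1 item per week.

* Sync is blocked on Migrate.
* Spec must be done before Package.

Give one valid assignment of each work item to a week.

Migrate -> week 2; Package -> week 3; Sync -> week 4; Spec -> week 1

Checking: Spec(week 1) before Package(week 3); Migrate(week 2) before Sync(week 4); max 1 per week (cap 1).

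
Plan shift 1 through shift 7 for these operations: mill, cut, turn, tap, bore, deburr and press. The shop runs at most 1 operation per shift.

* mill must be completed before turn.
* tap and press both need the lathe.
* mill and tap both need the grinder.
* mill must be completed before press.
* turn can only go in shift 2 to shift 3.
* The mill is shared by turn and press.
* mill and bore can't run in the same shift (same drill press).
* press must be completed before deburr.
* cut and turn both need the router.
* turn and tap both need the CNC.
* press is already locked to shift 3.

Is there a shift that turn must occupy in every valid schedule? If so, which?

shift 2

turn's window is shift 2–shift 3.
press is fixed at shift 3, and turn can't share a shift with press.
So turn must be shift 2.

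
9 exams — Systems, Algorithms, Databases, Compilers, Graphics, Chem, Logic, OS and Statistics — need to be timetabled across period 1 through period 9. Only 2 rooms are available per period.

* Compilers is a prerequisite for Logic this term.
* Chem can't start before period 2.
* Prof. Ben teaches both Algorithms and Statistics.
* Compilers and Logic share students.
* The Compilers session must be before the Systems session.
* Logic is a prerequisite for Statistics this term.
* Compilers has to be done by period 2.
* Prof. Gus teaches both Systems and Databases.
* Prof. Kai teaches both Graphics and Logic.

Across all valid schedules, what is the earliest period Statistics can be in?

Precedence pushes Statistics to at least period 3.
Statistics at period 3 is achievable: Databases=period 4; OS=period 5; Algorithms=period 1; Logic=period 2; Graphics=period 4; Compilers=period 1; Chem=period 2; Statistics=period 3; Systems=period 3.

period 3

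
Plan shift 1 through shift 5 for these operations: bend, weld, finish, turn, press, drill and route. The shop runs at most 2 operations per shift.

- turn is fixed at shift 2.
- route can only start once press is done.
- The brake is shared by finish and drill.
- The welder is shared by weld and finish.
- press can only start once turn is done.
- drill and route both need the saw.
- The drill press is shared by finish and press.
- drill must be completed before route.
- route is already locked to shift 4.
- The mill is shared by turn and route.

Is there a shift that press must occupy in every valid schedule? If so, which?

shift 3

turn is fixed at shift 2 and must come before press, so press is at least shift 3.
route is fixed at shift 4 and must come after press, so press is at most shift 3.
So press must be shift 3.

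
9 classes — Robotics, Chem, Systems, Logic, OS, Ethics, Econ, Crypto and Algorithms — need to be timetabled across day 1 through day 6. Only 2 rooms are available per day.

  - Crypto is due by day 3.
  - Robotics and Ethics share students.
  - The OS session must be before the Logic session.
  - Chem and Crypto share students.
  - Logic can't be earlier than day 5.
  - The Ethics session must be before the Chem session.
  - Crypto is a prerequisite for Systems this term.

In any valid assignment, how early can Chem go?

Precedence pushes Chem to at least day 2.
Chem at day 2 is achievable: Algorithms in day 4; Logic in day 5; Econ in day 4; Systems in day 2; Robotics in day 3; OS in day 3; Chem in day 2; Ethics in day 1; Crypto in day 1.

day 2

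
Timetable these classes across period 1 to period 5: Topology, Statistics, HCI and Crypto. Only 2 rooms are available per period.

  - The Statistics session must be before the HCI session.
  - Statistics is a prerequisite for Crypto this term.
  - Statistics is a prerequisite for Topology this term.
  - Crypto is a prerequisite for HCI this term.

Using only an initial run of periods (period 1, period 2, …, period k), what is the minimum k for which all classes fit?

The precedence chain requires at least 3 distinct periods.
With at most 2 per period and 4 classes, at least 2 periods are needed.
3 works (last occupied period: period 3): for example Statistics -> period 1; Crypto -> period 2; Topology -> period 2; HCI -> period 3.

3 periods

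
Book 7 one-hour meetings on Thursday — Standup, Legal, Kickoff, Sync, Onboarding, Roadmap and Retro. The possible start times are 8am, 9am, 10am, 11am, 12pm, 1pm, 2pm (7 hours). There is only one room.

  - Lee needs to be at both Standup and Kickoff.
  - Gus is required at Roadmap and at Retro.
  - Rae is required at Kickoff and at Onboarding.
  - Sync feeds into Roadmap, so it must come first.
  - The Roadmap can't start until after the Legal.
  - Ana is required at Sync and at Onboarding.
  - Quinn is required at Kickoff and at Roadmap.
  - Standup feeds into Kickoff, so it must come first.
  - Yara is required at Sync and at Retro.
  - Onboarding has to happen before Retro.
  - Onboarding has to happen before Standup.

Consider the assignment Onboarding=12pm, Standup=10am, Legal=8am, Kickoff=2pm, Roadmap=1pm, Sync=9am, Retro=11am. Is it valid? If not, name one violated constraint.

No. Onboarding has to happen before Standup is not satisfied.

Standup feeds into Kickoff, so it must come first — holds.
Onboarding has to happen before Retro — violated.
The Roadmap can't start until after the Legal — holds.
Gus is required at Roadmap and at Retro — holds.
There is only one room — holds.
Quinn is required at Kickoff and at Roadmap — holds.
Lee needs to be at both Standup and Kickoff — holds.
Sync feeds into Roadmap, so it must come first — holds.
Ana is required at Sync and at Onboarding — holds.
Rae is required at Kickoff and at Onboarding — holds.
Onboarding has to happen before Standup — violated.
Yara is required at Sync and at Retro — holds.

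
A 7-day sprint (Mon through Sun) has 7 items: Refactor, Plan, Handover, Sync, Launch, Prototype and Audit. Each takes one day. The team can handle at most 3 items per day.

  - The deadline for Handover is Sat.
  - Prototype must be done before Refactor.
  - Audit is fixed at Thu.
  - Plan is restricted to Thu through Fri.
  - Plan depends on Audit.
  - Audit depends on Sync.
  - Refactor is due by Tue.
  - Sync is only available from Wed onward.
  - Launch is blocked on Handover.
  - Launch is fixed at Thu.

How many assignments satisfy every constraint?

Enumerating: Handover in Mon; Launch in Thu; Audit in Thu; Sync in Wed; Plan in Fri; Refactor in Tue; Prototype in Mon | Launch in Thu, Refactor in Tue, Sync in Wed, Handover in Tue, Prototype in Mon, Audit in Thu, Plan in Fri | Prototype=Mon, Plan=Fri, Sync=Wed, Launch=Thu, Refactor=Tue, Audit=Thu, Handover=Wed.

3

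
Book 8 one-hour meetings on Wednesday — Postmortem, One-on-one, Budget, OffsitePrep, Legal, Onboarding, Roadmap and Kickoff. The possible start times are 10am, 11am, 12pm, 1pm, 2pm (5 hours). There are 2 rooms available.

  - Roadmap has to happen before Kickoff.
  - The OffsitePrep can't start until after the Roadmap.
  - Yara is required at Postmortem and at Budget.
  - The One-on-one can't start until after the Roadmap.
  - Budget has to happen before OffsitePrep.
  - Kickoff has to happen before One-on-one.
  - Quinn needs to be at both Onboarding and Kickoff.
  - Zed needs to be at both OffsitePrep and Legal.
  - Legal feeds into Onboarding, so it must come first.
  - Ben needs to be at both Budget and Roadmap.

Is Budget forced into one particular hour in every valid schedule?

No

Budget can be 10am (e.g. One-on-one -> 1pm, Roadmap -> 11am, Kickoff -> 12pm, OffsitePrep -> 12pm, Legal -> 10am, Budget -> 10am, Onboarding -> 11am, Postmortem -> 1pm) or 11am (e.g. Roadmap -> 10am; Budget -> 11am; Legal -> 10am; Postmortem -> 1pm; Onboarding -> 1pm; One-on-one -> 12pm; Kickoff -> 11am; OffsitePrep -> 12pm).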